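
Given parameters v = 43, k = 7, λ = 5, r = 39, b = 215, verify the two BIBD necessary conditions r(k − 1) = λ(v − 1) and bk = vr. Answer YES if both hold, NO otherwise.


Condition (i): r(k − 1) = 39·6 = 234; λ(v − 1) = 5·42 = 210. Match? NO.
Condition (ii): bk = 215·7 = 1505; vr = 43·39 = 1677. Match? NO.
Both conditions hold? NO.

NO


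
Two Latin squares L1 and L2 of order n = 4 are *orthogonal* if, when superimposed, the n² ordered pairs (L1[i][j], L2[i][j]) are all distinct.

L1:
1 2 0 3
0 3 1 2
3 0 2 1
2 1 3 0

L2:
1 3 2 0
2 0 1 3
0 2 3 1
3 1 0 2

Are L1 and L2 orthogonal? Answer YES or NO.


Form the n² = 16 superimposed pairs (L1[i][j], L2[i][j]), row by row (rows and columns indexed from 0):
row 0: (1,1) (2,3) (0,2) (3,0)
row 1: (0,2) (3,0) (1,1) (2,3)
row 2: (3,0) (0,2) (2,3) (1,1)
row 3: (2,3) (1,1) (3,0) (0,2)
Orthogonality requires all 16 pairs distinct.
But the pair (0,2) repeats: cell (0,2) has L1 = 0, L2 = 2, and cell (1,0) has L1 = 0, L2 = 2.
A repeated pair means some other pair never occurs (only 4 distinct pairs out of 16), so the squares are not orthogonal.
Conclusion: NO.

NO


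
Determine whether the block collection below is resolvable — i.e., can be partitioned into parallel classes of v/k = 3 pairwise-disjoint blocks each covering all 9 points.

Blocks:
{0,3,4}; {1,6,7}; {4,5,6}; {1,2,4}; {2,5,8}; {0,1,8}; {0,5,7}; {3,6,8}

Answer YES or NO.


v = 9, block size k = 3, number of blocks = 8.
For resolvability, blocks must partition into parallel classes of size v/k = 3.
Total blocks must therefore be a multiple of 3: 8 = 3·2 + 2 ⇒ not divisible ✗.
Resolvable? NO.

NO


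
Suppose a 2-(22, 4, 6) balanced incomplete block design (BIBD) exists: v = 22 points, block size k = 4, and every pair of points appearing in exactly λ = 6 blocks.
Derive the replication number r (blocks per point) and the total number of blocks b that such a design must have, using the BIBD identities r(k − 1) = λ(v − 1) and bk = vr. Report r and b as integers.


Any 2-(v, k, λ) BIBD satisfies two necessary conditions:
  (i)  Each point sits in r blocks, and counting incidences through any fixed point gives r(k − 1) = λ(v − 1), so r = λ(v − 1)/(k − 1).
  (ii) Total incidences bk = vr, so b = vr/k.
Step 1: r = λ(v − 1)/(k − 1) = 6·(22 − 1)/(4 − 1) = 6·21/3 = 126/3 = 42.
Step 2: b = vr/k = 22·42/4 = 924/4 = 231.
Check integrality: r = 42 ∈ Z ✓, b = 231 ∈ Z ✓.
(These identities are necessary conditions: they determine r and b for any design with these parameters, but do not by themselves prove that one exists.)

r = 42, b = 231.


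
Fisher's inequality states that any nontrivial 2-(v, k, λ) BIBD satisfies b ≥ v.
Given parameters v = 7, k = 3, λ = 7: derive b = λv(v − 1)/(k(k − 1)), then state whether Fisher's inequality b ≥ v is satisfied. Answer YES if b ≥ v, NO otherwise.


r = λ(v − 1)/(k − 1) = 7·6/2 = 21.
b = vr/k = 7·21/3 = 49.
Fisher's inequality: b ≥ v ⇔ 49 ≥ 7? YES.

YES


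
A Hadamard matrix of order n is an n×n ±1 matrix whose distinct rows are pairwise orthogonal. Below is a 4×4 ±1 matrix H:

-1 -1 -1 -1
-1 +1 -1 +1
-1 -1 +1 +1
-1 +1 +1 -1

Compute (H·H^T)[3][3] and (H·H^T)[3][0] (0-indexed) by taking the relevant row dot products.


Row 0 of H: [-1, -1, -1, -1].
Row 3 of H: [-1, 1, 1, -1].
(H·H^T)[3][3] = Σ_j H[3][j]·H[3][j] = (-1)² + (1)² + (1)² + (-1)² = 1 + 1 + 1 + 1 = 4.
(H·H^T)[3][0] = Σ_j H[3][j]·H[0][j] = (-1)·(-1) + (1)·(-1) + (1)·(-1) + (-1)·(-1) = 1 + -1 + -1 + 1 = 0.
So rows 3 and 0 are orthogonal; the diagonal entry equals n = 4.

(3,3) entry = 4; (3,0) entry = 0.


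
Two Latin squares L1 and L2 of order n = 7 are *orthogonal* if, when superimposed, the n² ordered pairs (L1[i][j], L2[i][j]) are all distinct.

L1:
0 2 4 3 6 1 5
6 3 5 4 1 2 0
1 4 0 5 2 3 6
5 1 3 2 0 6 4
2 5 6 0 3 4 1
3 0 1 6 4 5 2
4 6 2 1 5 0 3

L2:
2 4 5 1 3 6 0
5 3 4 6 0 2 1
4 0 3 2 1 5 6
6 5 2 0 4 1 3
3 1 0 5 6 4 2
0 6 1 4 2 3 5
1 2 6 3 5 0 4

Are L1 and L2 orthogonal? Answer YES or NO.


Form the n² = 49 superimposed pairs (L1[i][j], L2[i][j]), row by row (rows and columns indexed from 0):
row 0: (0,2) (2,4) (4,5) (3,1) (6,3) (1,6) (5,0)
row 1: (6,5) (3,3) (5,4) (4,6) (1,0) (2,2) (0,1)
row 2: (1,4) (4,0) (0,3) (5,2) (2,1) (3,5) (6,6)
row 3: (5,6) (1,5) (3,2) (2,0) (0,4) (6,1) (4,3)
row 4: (2,3) (5,1) (6,0) (0,5) (3,6) (4,4) (1,2)
row 5: (3,0) (0,6) (1,1) (6,4) (4,2) (5,3) (2,5)
row 6: (4,1) (6,2) (2,6) (1,3) (5,5) (0,0) (3,4)
Orthogonality requires all 49 pairs distinct.
Check by first coordinate: for each symbol s of L1, list the L2 entries in the n cells where L1 = s; they must all differ.
  L1 = 0: L2 entries (in reading order) 2, 1, 3, 4, 5, 6, 0 — all 7 distinct ✓
  L1 = 1: L2 entries (in reading order) 6, 0, 4, 5, 2, 1, 3 — all 7 distinct ✓
  L1 = 2: L2 entries (in reading order) 4, 2, 1, 0, 3, 5, 6 — all 7 distinct ✓
  L1 = 3: L2 entries (in reading order) 1, 3, 5, 2, 6, 0, 4 — all 7 distinct ✓
  L1 = 4: L2 entries (in reading order) 5, 6, 0, 3, 4, 2, 1 — all 7 distinct ✓
  L1 = 5: L2 entries (in reading order) 0, 4, 2, 6, 1, 3, 5 — all 7 distinct ✓
  L1 = 6: L2 entries (in reading order) 3, 5, 6, 1, 0, 4, 2 — all 7 distinct ✓
Every symbol of L1 meets every symbol of L2 exactly once, so all 49 pairs are distinct (49 of 49).
Conclusion: YES.

YES


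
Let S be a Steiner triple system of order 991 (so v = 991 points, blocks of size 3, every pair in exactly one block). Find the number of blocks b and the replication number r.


An STS(v) is a 2-(v, 3, 1) BIBD: block size k = 3, λ = 1.
Replication: r(k − 1) = λ(v − 1) ⇒ r·2 = 991 − 1 = 990 ⇒ r = 495.
Block count: bk = vr ⇒ b·3 = 991·495 = 490545 ⇒ b = 163515.

r = 495, b = 163515.


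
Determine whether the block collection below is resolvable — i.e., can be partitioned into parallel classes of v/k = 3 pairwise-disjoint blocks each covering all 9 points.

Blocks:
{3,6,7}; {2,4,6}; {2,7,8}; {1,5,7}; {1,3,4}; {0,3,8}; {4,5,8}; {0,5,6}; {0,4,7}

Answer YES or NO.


v = 9, block size k = 3, number of blocks = 9.
For resolvability, blocks must partition into parallel classes of size v/k = 3.
Total blocks must therefore be a multiple of 3: 9 = 3·3 + 0 ⇒ divisible ✓.
Consider block {3,6,7}. The only other block(s) in the collection disjoint from it are {4,5,8} — just 1 block(s). Any parallel class containing {3,6,7} would need 2 other blocks each disjoint from it, so no parallel class of size 3 can contain {3,6,7}.
Since every block must belong to some parallel class in a resolution, the collection cannot be partitioned into parallel classes.
Resolvable? NO.

NO


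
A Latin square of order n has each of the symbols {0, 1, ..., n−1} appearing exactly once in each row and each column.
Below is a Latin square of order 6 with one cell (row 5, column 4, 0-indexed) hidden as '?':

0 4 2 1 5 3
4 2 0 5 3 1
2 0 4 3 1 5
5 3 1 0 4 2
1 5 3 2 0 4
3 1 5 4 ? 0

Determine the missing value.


Row 5 contains symbols [0, 1, 3, 4, 5] — missing [2].
Column 4 contains symbols [0, 1, 3, 4, 5] — missing [2].
The missing symbol must appear in both missing sets; intersection = [2].
Therefore the hidden value is 2.

Missing value = 2.


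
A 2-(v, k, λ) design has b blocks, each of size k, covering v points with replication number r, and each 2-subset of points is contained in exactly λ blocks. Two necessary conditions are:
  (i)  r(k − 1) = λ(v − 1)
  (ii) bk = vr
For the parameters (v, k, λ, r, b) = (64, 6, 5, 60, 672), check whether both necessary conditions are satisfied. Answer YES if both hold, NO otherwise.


Condition (i): r(k − 1) = 60·5 = 300; λ(v − 1) = 5·63 = 315. Match? NO.
Condition (ii): bk = 672·6 = 4032; vr = 64·60 = 3840. Match? NO.
Both conditions hold? NO.

NO


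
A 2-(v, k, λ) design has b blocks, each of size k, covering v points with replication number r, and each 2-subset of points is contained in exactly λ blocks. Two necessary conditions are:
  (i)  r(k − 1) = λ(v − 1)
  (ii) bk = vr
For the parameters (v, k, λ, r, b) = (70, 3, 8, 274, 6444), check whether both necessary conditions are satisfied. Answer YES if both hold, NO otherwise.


Condition (i): r(k − 1) = 274·2 = 548; λ(v − 1) = 8·69 = 552. Match? NO.
Condition (ii): bk = 6444·3 = 19332; vr = 70·274 = 19180. Match? NO.
Both conditions hold? NO.

NO


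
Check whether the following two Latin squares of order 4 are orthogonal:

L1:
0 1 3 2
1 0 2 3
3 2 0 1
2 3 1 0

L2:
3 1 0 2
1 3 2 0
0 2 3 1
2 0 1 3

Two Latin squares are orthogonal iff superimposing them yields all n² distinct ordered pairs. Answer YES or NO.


Form the n² = 16 superimposed pairs (L1[i][j], L2[i][j]), row by row (rows and columns indexed from 0):
row 0: (0,3) (1,1) (3,0) (2,2)
row 1: (1,1) (0,3) (2,2) (3,0)
row 2: (3,0) (2,2) (0,3) (1,1)
row 3: (2,2) (3,0) (1,1) (0,3)
Orthogonality requires all 16 pairs distinct.
But the pair (1,1) repeats: cell (0,1) has L1 = 1, L2 = 1, and cell (1,0) has L1 = 1, L2 = 1.
A repeated pair means some other pair never occurs (only 4 distinct pairs out of 16), so the squares are not orthogonal.
Conclusion: NO.

NO


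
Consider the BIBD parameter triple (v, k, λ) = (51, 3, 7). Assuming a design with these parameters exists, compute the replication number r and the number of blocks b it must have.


Any 2-(v, k, λ) BIBD satisfies two necessary conditions:
  (i)  Each point sits in r blocks, and counting incidences through any fixed point gives r(k − 1) = λ(v − 1), so r = λ(v − 1)/(k − 1).
  (ii) Total incidences bk = vr, so b = vr/k.
Step 1: r = λ(v − 1)/(k − 1) = 7·(51 − 1)/(3 − 1) = 7·50/2 = 350/2 = 175.
Step 2: b = vr/k = 51·175/3 = 8925/3 = 2975.
Check integrality: r = 175 ∈ Z ✓, b = 2975 ∈ Z ✓.
(These identities are necessary conditions: they determine r and b for any design with these parameters, but do not by themselves prove that one exists.)

r = 175, b = 2975.


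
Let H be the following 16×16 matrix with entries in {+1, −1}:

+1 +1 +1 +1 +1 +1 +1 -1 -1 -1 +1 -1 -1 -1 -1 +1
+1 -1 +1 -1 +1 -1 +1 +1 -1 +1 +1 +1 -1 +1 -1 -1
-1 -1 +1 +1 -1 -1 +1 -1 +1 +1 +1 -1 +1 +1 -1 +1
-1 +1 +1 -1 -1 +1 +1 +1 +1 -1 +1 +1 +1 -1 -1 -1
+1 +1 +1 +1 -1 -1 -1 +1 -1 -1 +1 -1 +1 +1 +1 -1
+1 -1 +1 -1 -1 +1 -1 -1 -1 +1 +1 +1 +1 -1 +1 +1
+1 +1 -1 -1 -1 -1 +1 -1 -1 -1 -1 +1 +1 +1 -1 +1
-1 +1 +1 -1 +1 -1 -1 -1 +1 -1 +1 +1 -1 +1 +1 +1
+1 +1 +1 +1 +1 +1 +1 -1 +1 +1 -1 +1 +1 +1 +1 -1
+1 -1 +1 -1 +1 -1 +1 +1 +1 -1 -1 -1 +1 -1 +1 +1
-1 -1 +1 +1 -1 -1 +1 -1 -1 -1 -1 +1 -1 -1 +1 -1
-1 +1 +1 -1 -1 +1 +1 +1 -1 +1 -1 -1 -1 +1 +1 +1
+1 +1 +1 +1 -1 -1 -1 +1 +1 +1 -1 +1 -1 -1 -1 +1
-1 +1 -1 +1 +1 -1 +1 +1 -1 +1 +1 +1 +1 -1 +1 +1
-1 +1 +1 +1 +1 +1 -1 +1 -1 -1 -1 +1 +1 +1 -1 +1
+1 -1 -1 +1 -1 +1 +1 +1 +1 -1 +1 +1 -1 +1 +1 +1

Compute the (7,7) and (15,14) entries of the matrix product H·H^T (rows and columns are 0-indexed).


Row 7 of H: [-1, 1, 1, -1, 1, -1, -1, -1, 1, -1, 1, 1, -1, 1, 1, 1].
Row 14 of H: [-1, 1, 1, 1, 1, 1, -1, 1, -1, -1, -1, 1, 1, 1, -1, 1].
Row 15 of H: [1, -1, -1, 1, -1, 1, 1, 1, 1, -1, 1, 1, -1, 1, 1, 1].
(H·H^T)[7][7] = Σ_j H[7][j]·H[7][j] = (-1)² + (1)² + (1)² + (-1)² + (1)² + (-1)² + (-1)² + (-1)² + (1)² + (-1)² + (1)² + (1)² + (-1)² + (1)² + (1)² + (1)² = 1 + 1 + 1 + 1 + 1 + 1 + 1 + 1 + 1 + 1 + 1 + 1 + 1 + 1 + 1 + 1 = 16.
(H·H^T)[15][14] = Σ_j H[15][j]·H[14][j] = (1)·(-1) + (-1)·(1) + (-1)·(1) + (1)·(1) + (-1)·(1) + (1)·(1) + (1)·(-1) + (1)·(1) + (1)·(-1) + (-1)·(-1) + (1)·(-1) + (1)·(1) + (-1)·(1) + (1)·(1) + (1)·(-1) + (1)·(1) = -1 + -1 + -1 + 1 + -1 + 1 + -1 + 1 + -1 + 1 + -1 + 1 + -1 + 1 + -1 + 1 = -2.
Rows 15 and 14 are not orthogonal (dot product = -2 ≠ 0), so H is not a Hadamard matrix.

(7,7) entry = 16; (15,14) entry = -2.


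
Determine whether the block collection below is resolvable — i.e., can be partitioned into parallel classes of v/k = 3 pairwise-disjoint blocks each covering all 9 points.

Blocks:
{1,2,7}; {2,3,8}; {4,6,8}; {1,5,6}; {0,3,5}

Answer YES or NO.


v = 9, block size k = 3, number of blocks = 5.
For resolvability, blocks must partition into parallel classes of size v/k = 3.
Total blocks must therefore be a multiple of 3: 5 = 3·1 + 2 ⇒ not divisible ✗.
Resolvable? NO.

NO


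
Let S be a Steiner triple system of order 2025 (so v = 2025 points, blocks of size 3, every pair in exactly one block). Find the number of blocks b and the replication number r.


An STS(v) is a 2-(v, 3, 1) BIBD: block size k = 3, λ = 1.
Replication: r(k − 1) = λ(v − 1) ⇒ r·2 = 2025 − 1 = 2024 ⇒ r = 1012.
Block count: b = v(v − 1)/6 = 2025·2024/6 = 4098600/6 = 683100.

r = 1012, b = 683100.


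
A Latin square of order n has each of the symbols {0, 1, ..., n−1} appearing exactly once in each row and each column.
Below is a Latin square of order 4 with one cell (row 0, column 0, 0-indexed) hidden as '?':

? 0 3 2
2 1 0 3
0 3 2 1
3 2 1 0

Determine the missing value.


Row 0 contains symbols [0, 2, 3] — missing [1].
Column 0 contains symbols [0, 2, 3] — missing [1].
The missing symbol must appear in both missing sets; intersection = [1].
Therefore the hidden value is 1.

Missing value = 1.


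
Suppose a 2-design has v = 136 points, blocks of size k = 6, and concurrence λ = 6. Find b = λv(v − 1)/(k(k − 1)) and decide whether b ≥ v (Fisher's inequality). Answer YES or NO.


r = λ(v − 1)/(k − 1) = 6·135/5 = 162.
b = vr/k = 136·162/6 = 3672.
Fisher's inequality: b ≥ v ⇔ 3672 ≥ 136? YES.

YES


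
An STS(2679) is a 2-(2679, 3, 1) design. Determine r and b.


An STS(v) is a 2-(v, 3, 1) BIBD: block size k = 3, λ = 1.
Replication: r(k − 1) = λ(v − 1) ⇒ r·2 = 2679 − 1 = 2678 ⇒ r = 1339.
Block count: bk = vr ⇒ b·3 = 2679·1339 = 3587181 ⇒ b = 1195727.
(Check via b = v(v − 1)/6 = 2679·2678/6 = 7174362/6 = 1195727.)

r = 1339, b = 1195727.


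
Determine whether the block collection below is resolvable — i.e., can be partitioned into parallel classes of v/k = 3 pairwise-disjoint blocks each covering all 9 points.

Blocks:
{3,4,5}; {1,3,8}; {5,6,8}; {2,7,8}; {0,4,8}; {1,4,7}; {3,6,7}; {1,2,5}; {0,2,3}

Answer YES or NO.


v = 9, block size k = 3, number of blocks = 9.
For resolvability, blocks must partition into parallel classes of size v/k = 3.
Total blocks must therefore be a multiple of 3: 9 = 3·3 + 0 ⇒ divisible ✓.
Consider block {3,4,5}. The only other block(s) in the collection disjoint from it are {2,7,8} — just 1 block(s). Any parallel class containing {3,4,5} would need 2 other blocks each disjoint from it, so no parallel class of size 3 can contain {3,4,5}.
Since every block must belong to some parallel class in a resolution, the collection cannot be partitioned into parallel classes.
Resolvable? NO.

NO


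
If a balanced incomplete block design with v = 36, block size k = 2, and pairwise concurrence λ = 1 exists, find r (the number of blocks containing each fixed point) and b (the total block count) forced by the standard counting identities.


Any 2-(v, k, λ) BIBD satisfies two necessary conditions:
  (i)  Each point sits in r blocks, and counting incidences through any fixed point gives r(k − 1) = λ(v − 1), so r = λ(v − 1)/(k − 1).
  (ii) Total incidences bk = vr, so b = vr/k.
Step 1: r = λ(v − 1)/(k − 1) = 1·(36 − 1)/(2 − 1) = 1·35/1 = 35/1 = 35.
Step 2: b = vr/k = 36·35/2 = 1260/2 = 630.
Check integrality: r = 35 ∈ Z ✓, b = 630 ∈ Z ✓.
(These identities are necessary conditions: they determine r and b for any design with these parameters, but do not by themselves prove that one exists.)

r = 35, b = 630.


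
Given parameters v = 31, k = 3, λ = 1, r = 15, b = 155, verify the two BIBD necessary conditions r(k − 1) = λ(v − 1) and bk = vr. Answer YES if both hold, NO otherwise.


Condition (i): r(k − 1) = 15·2 = 30; λ(v − 1) = 1·30 = 30. Match? YES.
Condition (ii): bk = 155·3 = 465; vr = 31·15 = 465. Match? YES.
Both conditions hold? YES.

YES


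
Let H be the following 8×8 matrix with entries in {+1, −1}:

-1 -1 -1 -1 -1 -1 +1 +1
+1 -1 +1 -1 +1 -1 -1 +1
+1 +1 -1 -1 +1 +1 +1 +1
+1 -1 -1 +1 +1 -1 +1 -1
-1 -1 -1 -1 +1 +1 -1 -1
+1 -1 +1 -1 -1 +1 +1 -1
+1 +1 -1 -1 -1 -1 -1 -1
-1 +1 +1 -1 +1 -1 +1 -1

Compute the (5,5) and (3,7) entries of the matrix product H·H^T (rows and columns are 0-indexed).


Row 3 of H: [1, -1, -1, 1, 1, -1, 1, -1].
Row 5 of H: [1, -1, 1, -1, -1, 1, 1, -1].
Row 7 of H: [-1, 1, 1, -1, 1, -1, 1, -1].
(H·H^T)[5][5] = Σ_j H[5][j]·H[5][j] = (1)² + (-1)² + (1)² + (-1)² + (-1)² + (1)² + (1)² + (-1)² = 1 + 1 + 1 + 1 + 1 + 1 + 1 + 1 = 8.
(H·H^T)[3][7] = Σ_j H[3][j]·H[7][j] = (1)·(-1) + (-1)·(1) + (-1)·(1) + (1)·(-1) + (1)·(1) + (-1)·(-1) + (1)·(1) + (-1)·(-1) = -1 + -1 + -1 + -1 + 1 + 1 + 1 + 1 = 0.
So rows 3 and 7 are orthogonal; the diagonal entry equals n = 8.

(5,5) entry = 8; (3,7) entry = 0.


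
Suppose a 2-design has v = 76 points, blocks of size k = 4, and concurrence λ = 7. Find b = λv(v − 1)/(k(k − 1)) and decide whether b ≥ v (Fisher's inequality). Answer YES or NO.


b = λv(v − 1)/(k(k − 1)) = 7·76·75/(4·3) = 39900/12 = 3325.
Compare with v = 76: b ≥ v, so Fisher's inequality holds.

YES


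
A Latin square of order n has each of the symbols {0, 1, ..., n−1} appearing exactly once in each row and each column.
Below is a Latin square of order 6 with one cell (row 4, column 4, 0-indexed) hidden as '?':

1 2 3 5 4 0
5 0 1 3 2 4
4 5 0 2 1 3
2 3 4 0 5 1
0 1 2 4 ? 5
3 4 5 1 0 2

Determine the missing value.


Row 4 contains symbols [0, 1, 2, 4, 5] — missing [3].
Column 4 contains symbols [0, 1, 2, 4, 5] — missing [3].
The missing symbol must appear in both missing sets; intersection = [3].
Therefore the hidden value is 3.

Missing value = 3.


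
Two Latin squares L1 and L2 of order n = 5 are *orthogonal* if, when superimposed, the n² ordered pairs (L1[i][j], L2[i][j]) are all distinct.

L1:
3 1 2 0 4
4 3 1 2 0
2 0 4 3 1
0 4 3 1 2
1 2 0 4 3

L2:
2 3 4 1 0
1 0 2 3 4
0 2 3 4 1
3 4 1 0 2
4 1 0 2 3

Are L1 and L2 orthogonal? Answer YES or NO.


Form the n² = 25 superimposed pairs (L1[i][j], L2[i][j]), row by row (rows and columns indexed from 0):
row 0: (3,2) (1,3) (2,4) (0,1) (4,0)
row 1: (4,1) (3,0) (1,2) (2,3) (0,4)
row 2: (2,0) (0,2) (4,3) (3,4) (1,1)
row 3: (0,3) (4,4) (3,1) (1,0) (2,2)
row 4: (1,4) (2,1) (0,0) (4,2) (3,3)
Orthogonality requires all 25 pairs distinct.
Check by first coordinate: for each symbol s of L1, list the L2 entries in the n cells where L1 = s; they must all differ.
  L1 = 0: L2 entries (in reading order) 1, 4, 2, 3, 0 — all 5 distinct ✓
  L1 = 1: L2 entries (in reading order) 3, 2, 1, 0, 4 — all 5 distinct ✓
  L1 = 2: L2 entries (in reading order) 4, 3, 0, 2, 1 — all 5 distinct ✓
  L1 = 3: L2 entries (in reading order) 2, 0, 4, 1, 3 — all 5 distinct ✓
  L1 = 4: L2 entries (in reading order) 0, 1, 3, 4, 2 — all 5 distinct ✓
Every symbol of L1 meets every symbol of L2 exactly once, so all 25 pairs are distinct (25 of 25).
Conclusion: YES.

YES


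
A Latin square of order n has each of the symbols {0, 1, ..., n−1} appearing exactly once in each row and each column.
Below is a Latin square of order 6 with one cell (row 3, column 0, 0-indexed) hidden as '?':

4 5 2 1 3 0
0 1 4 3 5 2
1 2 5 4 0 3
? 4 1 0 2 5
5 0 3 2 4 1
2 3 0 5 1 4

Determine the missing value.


Row 3 contains symbols [0, 1, 2, 4, 5] — missing [3].
Column 0 contains symbols [0, 1, 2, 4, 5] — missing [3].
The missing symbol must appear in both missing sets; intersection = [3].
Therefore the hidden value is 3.

Missing value = 3.


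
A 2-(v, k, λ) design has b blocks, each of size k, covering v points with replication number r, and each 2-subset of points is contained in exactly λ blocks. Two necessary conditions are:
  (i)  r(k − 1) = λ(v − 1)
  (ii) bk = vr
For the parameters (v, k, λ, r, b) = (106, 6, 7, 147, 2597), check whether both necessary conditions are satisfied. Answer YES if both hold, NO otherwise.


Condition (i): r(k − 1) = 147·5 = 735; λ(v − 1) = 7·105 = 735. Match? YES.
Condition (ii): bk = 2597·6 = 15582; vr = 106·147 = 15582. Match? YES.
Both conditions hold? YES.

YES


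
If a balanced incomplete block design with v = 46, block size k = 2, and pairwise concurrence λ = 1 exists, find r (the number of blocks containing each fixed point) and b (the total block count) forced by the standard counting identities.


Any 2-(v, k, λ) BIBD satisfies two necessary conditions:
  (i)  Each point sits in r blocks, and counting incidences through any fixed point gives r(k − 1) = λ(v − 1), so r = λ(v − 1)/(k − 1).
  (ii) Total incidences bk = vr, so b = vr/k.
Step 1: r = λ(v − 1)/(k − 1) = 1·(46 − 1)/(2 − 1) = 1·45/1 = 45/1 = 45.
Step 2: b = vr/k = 46·45/2 = 2070/2 = 1035.
Check integrality: r = 45 ∈ Z ✓, b = 1035 ∈ Z ✓.
(These identities are necessary conditions: they determine r and b for any design with these parameters, but do not by themselves prove that one exists.)

r = 45, b = 1035.


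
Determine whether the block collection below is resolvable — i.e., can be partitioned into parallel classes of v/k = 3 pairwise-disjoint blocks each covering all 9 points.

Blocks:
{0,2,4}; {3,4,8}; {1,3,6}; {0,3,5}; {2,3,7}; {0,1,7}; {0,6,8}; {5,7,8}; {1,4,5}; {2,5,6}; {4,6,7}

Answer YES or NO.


v = 9, block size k = 3, number of blocks = 11.
For resolvability, blocks must partition into parallel classes of size v/k = 3.
Total blocks must therefore be a multiple of 3: 11 = 3·3 + 2 ⇒ not divisible ✗.
Resolvable? NO.

NO


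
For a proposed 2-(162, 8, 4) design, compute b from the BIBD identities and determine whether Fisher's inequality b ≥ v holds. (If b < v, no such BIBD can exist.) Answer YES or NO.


r = λ(v − 1)/(k − 1) = 4·161/7 = 92.
b = vr/k = 162·92/8 = 1863.
Fisher's inequality: b ≥ v ⇔ 1863 ≥ 162? YES.

YES


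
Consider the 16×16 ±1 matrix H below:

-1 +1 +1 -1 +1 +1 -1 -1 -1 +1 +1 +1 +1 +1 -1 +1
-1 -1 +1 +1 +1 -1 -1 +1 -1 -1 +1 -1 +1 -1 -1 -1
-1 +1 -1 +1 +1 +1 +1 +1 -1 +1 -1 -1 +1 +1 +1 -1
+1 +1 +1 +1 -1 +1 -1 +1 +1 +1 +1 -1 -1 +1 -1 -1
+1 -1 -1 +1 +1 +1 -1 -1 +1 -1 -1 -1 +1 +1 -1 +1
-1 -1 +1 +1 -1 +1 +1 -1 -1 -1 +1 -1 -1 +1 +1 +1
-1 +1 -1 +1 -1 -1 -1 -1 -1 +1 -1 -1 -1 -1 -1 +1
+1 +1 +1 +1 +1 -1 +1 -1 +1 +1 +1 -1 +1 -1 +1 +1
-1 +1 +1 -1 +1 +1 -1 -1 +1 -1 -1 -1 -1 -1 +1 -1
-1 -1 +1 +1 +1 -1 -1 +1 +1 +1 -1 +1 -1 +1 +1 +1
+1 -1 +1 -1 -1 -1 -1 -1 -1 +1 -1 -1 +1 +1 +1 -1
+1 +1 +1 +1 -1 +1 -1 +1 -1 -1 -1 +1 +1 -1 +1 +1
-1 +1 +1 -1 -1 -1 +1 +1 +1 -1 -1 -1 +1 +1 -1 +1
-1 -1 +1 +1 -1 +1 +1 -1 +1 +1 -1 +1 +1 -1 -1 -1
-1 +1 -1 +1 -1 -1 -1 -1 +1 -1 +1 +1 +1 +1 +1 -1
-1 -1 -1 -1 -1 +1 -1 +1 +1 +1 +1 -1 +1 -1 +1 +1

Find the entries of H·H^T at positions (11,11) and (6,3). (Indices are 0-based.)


Row 3 of H: [1, 1, 1, 1, -1, 1, -1, 1, 1, 1, 1, -1, -1, 1, -1, -1].
Row 6 of H: [-1, 1, -1, 1, -1, -1, -1, -1, -1, 1, -1, -1, -1, -1, -1, 1].
Row 11 of H: [1, 1, 1, 1, -1, 1, -1, 1, -1, -1, -1, 1, 1, -1, 1, 1].
(H·H^T)[11][11] = Σ_j H[11][j]·H[11][j] = (1)² + (1)² + (1)² + (1)² + (-1)² + (1)² + (-1)² + (1)² + (-1)² + (-1)² + (-1)² + (1)² + (1)² + (-1)² + (1)² + (1)² = 1 + 1 + 1 + 1 + 1 + 1 + 1 + 1 + 1 + 1 + 1 + 1 + 1 + 1 + 1 + 1 = 16.
(H·H^T)[6][3] = Σ_j H[6][j]·H[3][j] = (-1)·(1) + (1)·(1) + (-1)·(1) + (1)·(1) + (-1)·(-1) + (-1)·(1) + (-1)·(-1) + (-1)·(1) + (-1)·(1) + (1)·(1) + (-1)·(1) + (-1)·(-1) + (-1)·(-1) + (-1)·(1) + (-1)·(-1) + (1)·(-1) = -1 + 1 + -1 + 1 + 1 + -1 + 1 + -1 + -1 + 1 + -1 + 1 + 1 + -1 + 1 + -1 = 0.
So rows 6 and 3 are orthogonal; the diagonal entry equals n = 16.

(11,11) entry = 16; (6,3) entry = 0.


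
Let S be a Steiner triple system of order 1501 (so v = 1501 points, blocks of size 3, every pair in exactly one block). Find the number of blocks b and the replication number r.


An STS(v) is a 2-(v, 3, 1) BIBD: block size k = 3, λ = 1.
Replication: r(k − 1) = λ(v − 1) ⇒ r·2 = 1501 − 1 = 1500 ⇒ r = 750.
Block count: bk = vr ⇒ b·3 = 1501·750 = 1125750 ⇒ b = 375250.
(Check via b = v(v − 1)/6 = 1501·1500/6 = 2251500/6 = 375250.)

r = 750, b = 375250.


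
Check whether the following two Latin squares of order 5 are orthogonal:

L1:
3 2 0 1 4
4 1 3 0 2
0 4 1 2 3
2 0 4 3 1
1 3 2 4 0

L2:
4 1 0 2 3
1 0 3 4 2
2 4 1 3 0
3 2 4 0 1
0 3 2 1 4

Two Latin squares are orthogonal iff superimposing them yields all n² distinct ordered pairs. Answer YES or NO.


Form the n² = 25 superimposed pairs (L1[i][j], L2[i][j]), row by row (rows and columns indexed from 0):
row 0: (3,4) (2,1) (0,0) (1,2) (4,3)
row 1: (4,1) (1,0) (3,3) (0,4) (2,2)
row 2: (0,2) (4,4) (1,1) (2,3) (3,0)
row 3: (2,3) (0,2) (4,4) (3,0) (1,1)
row 4: (1,0) (3,3) (2,2) (4,1) (0,4)
Orthogonality requires all 25 pairs distinct.
But the pair (2,3) repeats: cell (2,3) has L1 = 2, L2 = 3, and cell (3,0) has L1 = 2, L2 = 3.
A repeated pair means some other pair never occurs (only 15 distinct pairs out of 25), so the squares are not orthogonal.
Conclusion: NO.

NO


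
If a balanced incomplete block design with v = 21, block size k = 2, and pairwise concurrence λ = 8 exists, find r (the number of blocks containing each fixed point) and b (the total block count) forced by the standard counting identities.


Any 2-(v, k, λ) BIBD satisfies two necessary conditions:
  (i)  Each point sits in r blocks, and counting incidences through any fixed point gives r(k − 1) = λ(v − 1), so r = λ(v − 1)/(k − 1).
  (ii) Total incidences bk = vr, so b = vr/k.
Step 1: r = λ(v − 1)/(k − 1) = 8·(21 − 1)/(2 − 1) = 8·20/1 = 160/1 = 160.
Step 2: b = vr/k = 21·160/2 = 3360/2 = 1680.
Check integrality: r = 160 ∈ Z ✓, b = 1680 ∈ Z ✓.
(These identities are necessary conditions: they determine r and b for any design with these parameters, but do not by themselves prove that one exists.)

r = 160, b = 1680.


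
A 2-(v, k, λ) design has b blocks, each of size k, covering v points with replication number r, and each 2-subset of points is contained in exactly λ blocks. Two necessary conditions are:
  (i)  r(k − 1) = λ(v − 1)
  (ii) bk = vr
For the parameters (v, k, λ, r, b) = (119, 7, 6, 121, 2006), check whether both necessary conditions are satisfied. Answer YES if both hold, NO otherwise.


Condition (i): r(k − 1) = 121·6 = 726; λ(v − 1) = 6·118 = 708. Match? NO.
Condition (ii): bk = 2006·7 = 14042; vr = 119·121 = 14399. Match? NO.
Both conditions hold? NO.

NO


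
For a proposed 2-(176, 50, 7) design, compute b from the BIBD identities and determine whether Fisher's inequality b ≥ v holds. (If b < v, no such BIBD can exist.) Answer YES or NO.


r = λ(v − 1)/(k − 1) = 7·175/49 = 25.
b = vr/k = 176·25/50 = 88.
Fisher's inequality: b ≥ v ⇔ 88 ≥ 176? NO.

NO


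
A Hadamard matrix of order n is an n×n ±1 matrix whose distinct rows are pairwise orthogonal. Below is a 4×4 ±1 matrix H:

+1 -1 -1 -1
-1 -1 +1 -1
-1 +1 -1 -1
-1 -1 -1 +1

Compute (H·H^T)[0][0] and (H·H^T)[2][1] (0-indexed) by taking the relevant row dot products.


Row 0 of H: [1, -1, -1, -1].
Row 1 of H: [-1, -1, 1, -1].
Row 2 of H: [-1, 1, -1, -1].
(H·H^T)[0][0] = Σ_j H[0][j]·H[0][j] = (1)² + (-1)² + (-1)² + (-1)² = 1 + 1 + 1 + 1 = 4.
(H·H^T)[2][1] = Σ_j H[2][j]·H[1][j] = (-1)·(-1) + (1)·(-1) + (-1)·(1) + (-1)·(-1) = 1 + -1 + -1 + 1 = 0.
So rows 2 and 1 are orthogonal; the diagonal entry equals n = 4.

(0,0) entry = 4; (2,1) entry = 0.


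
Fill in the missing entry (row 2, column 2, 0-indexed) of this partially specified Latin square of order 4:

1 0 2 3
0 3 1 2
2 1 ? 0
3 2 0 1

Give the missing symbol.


Row 2 contains symbols [0, 1, 2] — missing [3].
Column 2 contains symbols [0, 1, 2] — missing [3].
The missing symbol must appear in both missing sets; intersection = [3].
Therefore the hidden value is 3.

Missing value = 3.


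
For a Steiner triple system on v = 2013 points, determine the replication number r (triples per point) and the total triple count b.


An STS(v) is a 2-(v, 3, 1) BIBD: block size k = 3, λ = 1.
Replication: r(k − 1) = λ(v − 1) ⇒ r·2 = 2013 − 1 = 2012 ⇒ r = 1006.
Block count: bk = vr ⇒ b·3 = 2013·1006 = 2025078 ⇒ b = 675026.

r = 1006, b = 675026.


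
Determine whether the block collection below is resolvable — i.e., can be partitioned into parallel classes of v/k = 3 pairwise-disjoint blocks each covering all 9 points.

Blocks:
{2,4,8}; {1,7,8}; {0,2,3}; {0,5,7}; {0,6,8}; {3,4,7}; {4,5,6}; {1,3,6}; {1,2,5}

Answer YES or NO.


v = 9, block size k = 3, number of blocks = 9.
For resolvability, blocks must partition into parallel classes of size v/k = 3.
Total blocks must therefore be a multiple of 3: 9 = 3·3 + 0 ⇒ divisible ✓.
Greedy packing gives 3 candidate class(es). Each should be a full parallel class (size 3, covers all 9 points).
  Class 1 (3 blocks): {2,4,8}; {0,5,7}; {1,3,6}. Points covered: [0, 1, 2, 3, 4, 5, 6, 7, 8].
  Class 2 (3 blocks): {1,7,8}; {0,2,3}; {4,5,6}. Points covered: [0, 1, 2, 3, 4, 5, 6, 7, 8].
  Class 3 (3 blocks): {0,6,8}; {3,4,7}; {1,2,5}. Points covered: [0, 1, 2, 3, 4, 5, 6, 7, 8].
All classes full (size 3)? YES. All classes cover every point? YES.
Resolvable? YES.

YES


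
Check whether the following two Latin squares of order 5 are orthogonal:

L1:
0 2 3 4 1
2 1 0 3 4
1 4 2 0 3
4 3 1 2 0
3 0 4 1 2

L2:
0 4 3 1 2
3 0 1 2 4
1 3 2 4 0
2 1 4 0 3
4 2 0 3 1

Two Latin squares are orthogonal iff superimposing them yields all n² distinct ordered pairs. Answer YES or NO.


Form the n² = 25 superimposed pairs (L1[i][j], L2[i][j]), row by row (rows and columns indexed from 0):
row 0: (0,0) (2,4) (3,3) (4,1) (1,2)
row 1: (2,3) (1,0) (0,1) (3,2) (4,4)
row 2: (1,1) (4,3) (2,2) (0,4) (3,0)
row 3: (4,2) (3,1) (1,4) (2,0) (0,3)
row 4: (3,4) (0,2) (4,0) (1,3) (2,1)
Orthogonality requires all 25 pairs distinct.
Check by first coordinate: for each symbol s of L1, list the L2 entries in the n cells where L1 = s; they must all differ.
  L1 = 0: L2 entries (in reading order) 0, 1, 4, 3, 2 — all 5 distinct ✓
  L1 = 1: L2 entries (in reading order) 2, 0, 1, 4, 3 — all 5 distinct ✓
  L1 = 2: L2 entries (in reading order) 4, 3, 2, 0, 1 — all 5 distinct ✓
  L1 = 3: L2 entries (in reading order) 3, 2, 0, 1, 4 — all 5 distinct ✓
  L1 = 4: L2 entries (in reading order) 1, 4, 3, 2, 0 — all 5 distinct ✓
Every symbol of L1 meets every symbol of L2 exactly once, so all 25 pairs are distinct (25 of 25).
Conclusion: YES.

YES


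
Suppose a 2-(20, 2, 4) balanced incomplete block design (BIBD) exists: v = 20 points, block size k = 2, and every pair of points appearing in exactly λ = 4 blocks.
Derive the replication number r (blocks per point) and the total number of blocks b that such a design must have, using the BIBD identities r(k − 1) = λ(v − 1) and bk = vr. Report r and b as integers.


Any 2-(v, k, λ) BIBD satisfies two necessary conditions:
  (i)  Each point sits in r blocks, and counting incidences through any fixed point gives r(k − 1) = λ(v − 1), so r = λ(v − 1)/(k − 1).
  (ii) Total incidences bk = vr, so b = vr/k.
Step 1: r = λ(v − 1)/(k − 1) = 4·(20 − 1)/(2 − 1) = 4·19/1 = 76/1 = 76.
Step 2: b = vr/k = 20·76/2 = 1520/2 = 760.
Check integrality: r = 76 ∈ Z ✓, b = 760 ∈ Z ✓.
(These identities are necessary conditions: they determine r and b for any design with these parameters, but do not by themselves prove that one exists.)

r = 76, b = 760.


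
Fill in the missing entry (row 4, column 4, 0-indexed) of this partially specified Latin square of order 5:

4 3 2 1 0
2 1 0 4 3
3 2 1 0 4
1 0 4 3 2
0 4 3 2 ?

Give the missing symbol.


Row 4 contains symbols [0, 2, 3, 4] — missing [1].
Column 4 contains symbols [0, 2, 3, 4] — missing [1].
The missing symbol must appear in both missing sets; intersection = [1].
Therefore the hidden value is 1.

Missing value = 1.


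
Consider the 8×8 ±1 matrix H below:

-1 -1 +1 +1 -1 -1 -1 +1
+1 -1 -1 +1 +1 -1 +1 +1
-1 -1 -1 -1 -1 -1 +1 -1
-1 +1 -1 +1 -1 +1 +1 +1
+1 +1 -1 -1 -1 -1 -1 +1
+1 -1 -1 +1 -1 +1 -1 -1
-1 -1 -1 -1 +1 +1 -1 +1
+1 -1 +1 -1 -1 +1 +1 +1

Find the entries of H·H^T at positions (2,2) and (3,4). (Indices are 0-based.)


Row 2 of H: [-1, -1, -1, -1, -1, -1, 1, -1].
Row 3 of H: [-1, 1, -1, 1, -1, 1, 1, 1].
Row 4 of H: [1, 1, -1, -1, -1, -1, -1, 1].
(H·H^T)[2][2] = Σ_j H[2][j]·H[2][j] = (-1)² + (-1)² + (-1)² + (-1)² + (-1)² + (-1)² + (1)² + (-1)² = 1 + 1 + 1 + 1 + 1 + 1 + 1 + 1 = 8.
(H·H^T)[3][4] = Σ_j H[3][j]·H[4][j] = (-1)·(1) + (1)·(1) + (-1)·(-1) + (1)·(-1) + (-1)·(-1) + (1)·(-1) + (1)·(-1) + (1)·(1) = -1 + 1 + 1 + -1 + 1 + -1 + -1 + 1 = 0.
So rows 3 and 4 are orthogonal; the diagonal entry equals n = 8.

(2,2) entry = 8; (3,4) entry = 0.


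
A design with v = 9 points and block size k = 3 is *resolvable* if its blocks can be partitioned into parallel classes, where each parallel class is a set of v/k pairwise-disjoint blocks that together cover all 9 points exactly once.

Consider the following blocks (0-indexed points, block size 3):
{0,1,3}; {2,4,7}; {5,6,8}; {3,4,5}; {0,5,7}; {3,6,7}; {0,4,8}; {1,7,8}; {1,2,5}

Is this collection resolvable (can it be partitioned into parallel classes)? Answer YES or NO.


v = 9, block size k = 3, number of blocks = 9.
For resolvability, blocks must partition into parallel classes of size v/k = 3.
Total blocks must therefore be a multiple of 3: 9 = 3·3 + 0 ⇒ divisible ✓.
Consider block {3,4,5}. The only other block(s) in the collection disjoint from it are {1,7,8} — just 1 block(s). Any parallel class containing {3,4,5} would need 2 other blocks each disjoint from it, so no parallel class of size 3 can contain {3,4,5}.
Since every block must belong to some parallel class in a resolution, the collection cannot be partitioned into parallel classes.
Resolvable? NO.

NO


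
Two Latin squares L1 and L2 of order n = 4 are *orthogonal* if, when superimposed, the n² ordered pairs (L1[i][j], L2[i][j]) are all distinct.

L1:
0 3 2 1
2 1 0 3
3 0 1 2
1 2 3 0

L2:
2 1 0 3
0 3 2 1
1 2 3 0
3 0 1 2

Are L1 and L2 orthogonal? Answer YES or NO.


Form the n² = 16 superimposed pairs (L1[i][j], L2[i][j]), row by row (rows and columns indexed from 0):
row 0: (0,2) (3,1) (2,0) (1,3)
row 1: (2,0) (1,3) (0,2) (3,1)
row 2: (3,1) (0,2) (1,3) (2,0)
row 3: (1,3) (2,0) (3,1) (0,2)
Orthogonality requires all 16 pairs distinct.
But the pair (2,0) repeats: cell (0,2) has L1 = 2, L2 = 0, and cell (1,0) has L1 = 2, L2 = 0.
A repeated pair means some other pair never occurs (only 4 distinct pairs out of 16), so the squares are not orthogonal.
Conclusion: NO.

NO


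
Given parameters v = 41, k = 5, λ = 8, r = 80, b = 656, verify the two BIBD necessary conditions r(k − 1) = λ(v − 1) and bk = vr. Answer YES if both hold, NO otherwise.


Condition (i): r(k − 1) = 80·4 = 320; λ(v − 1) = 8·40 = 320. Match? YES.
Condition (ii): bk = 656·5 = 3280; vr = 41·80 = 3280. Match? YES.
Both conditions hold? YES.

YES


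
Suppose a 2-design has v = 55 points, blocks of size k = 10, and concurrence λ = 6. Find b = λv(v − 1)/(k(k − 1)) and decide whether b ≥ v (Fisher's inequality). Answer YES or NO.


b = λv(v − 1)/(k(k − 1)) = 6·55·54/(10·9) = 17820/90 = 198.
Compare with v = 55: b ≥ v, so Fisher's inequality holds.

YES


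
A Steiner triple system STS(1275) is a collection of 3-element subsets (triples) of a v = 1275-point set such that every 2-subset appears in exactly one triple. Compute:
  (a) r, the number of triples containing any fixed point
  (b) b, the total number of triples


An STS(v) is a 2-(v, 3, 1) BIBD: block size k = 3, λ = 1.
Replication: r(k − 1) = λ(v − 1) ⇒ r·2 = 1275 − 1 = 1274 ⇒ r = 637.
Block count: b = v(v − 1)/6 = 1275·1274/6 = 1624350/6 = 270725.
(Check via bk = vr: 270725·3 = 812175 = 1275·637 = 812175 ✓.)

r = 637, b = 270725.


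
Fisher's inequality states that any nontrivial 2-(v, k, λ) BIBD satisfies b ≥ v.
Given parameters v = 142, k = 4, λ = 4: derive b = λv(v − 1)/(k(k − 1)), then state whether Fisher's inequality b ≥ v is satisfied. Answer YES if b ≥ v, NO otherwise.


r = λ(v − 1)/(k − 1) = 4·141/3 = 188.
b = vr/k = 142·188/4 = 6674.
Fisher's inequality: b ≥ v ⇔ 6674 ≥ 142? YES.

YES


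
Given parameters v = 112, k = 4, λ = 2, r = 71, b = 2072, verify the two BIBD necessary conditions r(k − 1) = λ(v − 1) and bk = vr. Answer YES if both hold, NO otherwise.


Condition (i): r(k − 1) = 71·3 = 213; λ(v − 1) = 2·111 = 222. Match? NO.
Condition (ii): bk = 2072·4 = 8288; vr = 112·71 = 7952. Match? NO.
Both conditions hold? NO.

NO


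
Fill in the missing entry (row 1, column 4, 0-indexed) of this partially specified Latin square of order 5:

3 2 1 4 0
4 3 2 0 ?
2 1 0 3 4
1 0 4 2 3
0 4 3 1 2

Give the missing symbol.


Row 1 contains symbols [0, 2, 3, 4] — missing [1].
Column 4 contains symbols [0, 2, 3, 4] — missing [1].
The missing symbol must appear in both missing sets; intersection = [1].
Therefore the hidden value is 1.

Missing value = 1.


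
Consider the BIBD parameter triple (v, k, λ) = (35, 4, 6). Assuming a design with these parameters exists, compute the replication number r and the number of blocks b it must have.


Any 2-(v, k, λ) BIBD satisfies two necessary conditions:
  (i)  Each point sits in r blocks, and counting incidences through any fixed point gives r(k − 1) = λ(v − 1), so r = λ(v − 1)/(k − 1).
  (ii) Total incidences bk = vr, so b = vr/k.
Step 1: r = λ(v − 1)/(k − 1) = 6·(35 − 1)/(4 − 1) = 6·34/3 = 204/3 = 68.
Step 2: b = vr/k = 35·68/4 = 2380/4 = 595.
Check integrality: r = 68 ∈ Z ✓, b = 595 ∈ Z ✓.
(These identities are necessary conditions: they determine r and b for any design with these parameters, but do not by themselves prove that one exists.)

r = 68, b = 595.


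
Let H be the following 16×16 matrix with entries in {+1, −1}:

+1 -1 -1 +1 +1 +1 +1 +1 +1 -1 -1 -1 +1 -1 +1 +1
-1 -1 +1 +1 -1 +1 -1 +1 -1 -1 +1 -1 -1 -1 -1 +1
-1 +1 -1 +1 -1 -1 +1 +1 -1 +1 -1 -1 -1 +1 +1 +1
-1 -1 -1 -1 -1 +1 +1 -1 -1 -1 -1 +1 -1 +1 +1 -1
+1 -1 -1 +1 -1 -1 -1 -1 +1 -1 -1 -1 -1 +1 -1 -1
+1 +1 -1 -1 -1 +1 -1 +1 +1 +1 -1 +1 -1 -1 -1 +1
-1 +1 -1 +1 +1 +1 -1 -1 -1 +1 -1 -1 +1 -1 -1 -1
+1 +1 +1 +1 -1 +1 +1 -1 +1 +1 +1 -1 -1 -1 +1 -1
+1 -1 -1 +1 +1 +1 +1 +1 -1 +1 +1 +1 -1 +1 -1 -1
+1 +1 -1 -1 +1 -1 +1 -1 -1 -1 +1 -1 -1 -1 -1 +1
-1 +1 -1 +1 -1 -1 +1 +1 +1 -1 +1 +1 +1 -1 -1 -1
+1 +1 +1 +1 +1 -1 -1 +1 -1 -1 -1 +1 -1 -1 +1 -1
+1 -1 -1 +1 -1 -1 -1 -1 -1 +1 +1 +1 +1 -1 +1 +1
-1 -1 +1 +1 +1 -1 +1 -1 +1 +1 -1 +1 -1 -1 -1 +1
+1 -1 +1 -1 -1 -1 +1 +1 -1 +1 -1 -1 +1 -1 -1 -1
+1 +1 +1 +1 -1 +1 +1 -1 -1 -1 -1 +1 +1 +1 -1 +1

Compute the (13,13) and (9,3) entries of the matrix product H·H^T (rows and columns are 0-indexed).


Row 3 of H: [-1, -1, -1, -1, -1, 1, 1, -1, -1, -1, -1, 1, -1, 1, 1, -1].
Row 9 of H: [1, 1, -1, -1, 1, -1, 1, -1, -1, -1, 1, -1, -1, -1, -1, 1].
Row 13 of H: [-1, -1, 1, 1, 1, -1, 1, -1, 1, 1, -1, 1, -1, -1, -1, 1].
(H·H^T)[13][13] = Σ_j H[13][j]·H[13][j] = (-1)² + (-1)² + (1)² + (1)² + (1)² + (-1)² + (1)² + (-1)² + (1)² + (1)² + (-1)² + (1)² + (-1)² + (-1)² + (-1)² + (1)² = 1 + 1 + 1 + 1 + 1 + 1 + 1 + 1 + 1 + 1 + 1 + 1 + 1 + 1 + 1 + 1 = 16.
(H·H^T)[9][3] = Σ_j H[9][j]·H[3][j] = (1)·(-1) + (1)·(-1) + (-1)·(-1) + (-1)·(-1) + (1)·(-1) + (-1)·(1) + (1)·(1) + (-1)·(-1) + (-1)·(-1) + (-1)·(-1) + (1)·(-1) + (-1)·(1) + (-1)·(-1) + (-1)·(1) + (-1)·(1) + (1)·(-1) = -1 + -1 + 1 + 1 + -1 + -1 + 1 + 1 + 1 + 1 + -1 + -1 + 1 + -1 + -1 + -1 = -2.
Rows 9 and 3 are not orthogonal (dot product = -2 ≠ 0), so H is not a Hadamard matrix.

(13,13) entry = 16; (9,3) entry = -2.


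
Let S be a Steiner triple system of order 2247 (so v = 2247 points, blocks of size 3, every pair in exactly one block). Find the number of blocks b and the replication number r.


An STS(v) is a 2-(v, 3, 1) BIBD: block size k = 3, λ = 1.
Replication: r(k − 1) = λ(v − 1) ⇒ r·2 = 2247 − 1 = 2246 ⇒ r = 1123.
Block count: bk = vr ⇒ b·3 = 2247·1123 = 2523381 ⇒ b = 841127.

r = 1123, b = 841127.
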